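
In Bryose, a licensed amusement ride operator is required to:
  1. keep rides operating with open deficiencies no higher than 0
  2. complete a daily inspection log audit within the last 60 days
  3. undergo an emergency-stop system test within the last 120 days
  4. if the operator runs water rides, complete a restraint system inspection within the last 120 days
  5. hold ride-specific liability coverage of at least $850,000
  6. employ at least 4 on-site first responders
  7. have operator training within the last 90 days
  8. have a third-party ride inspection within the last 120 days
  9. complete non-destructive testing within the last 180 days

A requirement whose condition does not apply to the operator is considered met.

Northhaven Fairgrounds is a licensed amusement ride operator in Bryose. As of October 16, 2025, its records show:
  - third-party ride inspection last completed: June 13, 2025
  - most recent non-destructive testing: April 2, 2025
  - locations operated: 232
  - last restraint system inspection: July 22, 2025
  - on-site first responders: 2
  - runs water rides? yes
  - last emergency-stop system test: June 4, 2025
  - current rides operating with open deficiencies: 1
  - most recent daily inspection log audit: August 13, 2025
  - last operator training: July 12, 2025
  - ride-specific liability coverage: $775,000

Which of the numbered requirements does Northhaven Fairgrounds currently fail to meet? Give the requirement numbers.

1, 2, 3, 5, 6, 7, 8, 9

1. rides operating with open deficiencies 1 > 0 → not met
2. daily inspection log audit 64 days ago vs limit 60 → not met
3. emergency-stop system test 134 days ago vs limit 120 → not met
4. condition 'runs water rides' holds; restraint system inspection 86 days ago vs limit 120 → met
5. ride-specific liability coverage $775,000 < $850,000 → not met
6. on-site first responders 2 < 4 → not met
7. operator training 96 days ago vs limit 90 → not met
8. third-party ride inspection 125 days ago vs limit 120 → not met
9. non-destructive testing 197 days ago vs limit 180 → not met
Not met: 1, 2, 3, 5, 6, 7, 8, 9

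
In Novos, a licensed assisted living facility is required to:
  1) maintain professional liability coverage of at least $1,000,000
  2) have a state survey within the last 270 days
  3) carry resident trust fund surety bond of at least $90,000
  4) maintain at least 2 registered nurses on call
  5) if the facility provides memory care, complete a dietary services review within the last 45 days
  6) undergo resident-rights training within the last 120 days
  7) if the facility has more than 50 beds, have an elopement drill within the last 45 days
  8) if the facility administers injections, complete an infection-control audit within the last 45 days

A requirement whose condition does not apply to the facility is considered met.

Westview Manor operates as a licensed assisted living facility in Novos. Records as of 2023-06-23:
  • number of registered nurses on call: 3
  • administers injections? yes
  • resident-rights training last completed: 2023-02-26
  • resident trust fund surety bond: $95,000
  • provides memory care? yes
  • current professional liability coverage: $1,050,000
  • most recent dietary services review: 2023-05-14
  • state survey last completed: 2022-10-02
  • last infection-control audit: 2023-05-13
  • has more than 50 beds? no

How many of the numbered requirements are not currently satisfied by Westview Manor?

0

1. professional liability coverage $1,050,000 ≥ $1,000,000 → met
2. state survey 264 days ago vs limit 270 → met
3. resident trust fund surety bond $95,000 ≥ $90,000 → met
4. registered nurses on call 3 ≥ 2 → met
5. condition 'provides memory care' holds; dietary services review 40 days ago vs limit 45 → met
6. resident-rights training 117 days ago vs limit 120 → met
7. condition 'has more than 50 beds' does not hold → requirement n/a → met
8. condition 'administers injections' holds; infection-control audit 41 days ago vs limit 45 → met
Not met: 0 of 8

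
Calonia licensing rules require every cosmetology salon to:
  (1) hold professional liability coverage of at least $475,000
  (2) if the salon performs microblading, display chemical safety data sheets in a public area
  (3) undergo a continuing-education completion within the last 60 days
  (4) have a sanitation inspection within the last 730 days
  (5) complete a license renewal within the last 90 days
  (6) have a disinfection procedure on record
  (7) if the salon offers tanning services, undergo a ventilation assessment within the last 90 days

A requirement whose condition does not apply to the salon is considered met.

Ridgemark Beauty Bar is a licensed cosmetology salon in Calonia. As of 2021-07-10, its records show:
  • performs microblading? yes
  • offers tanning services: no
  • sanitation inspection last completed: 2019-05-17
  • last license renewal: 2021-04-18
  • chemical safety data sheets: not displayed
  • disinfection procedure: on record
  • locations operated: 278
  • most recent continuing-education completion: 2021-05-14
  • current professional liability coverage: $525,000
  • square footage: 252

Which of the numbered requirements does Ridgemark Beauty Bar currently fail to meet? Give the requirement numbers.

2, 4

1. professional liability coverage $525,000 ≥ $475,000 → met
2. condition 'performs microblading' holds; chemical safety data sheets absent → not met
3. continuing-education completion 57 days ago vs limit 60 → met
4. sanitation inspection 785 days ago vs limit 730 → not met
5. license renewal 83 days ago vs limit 90 → met
6. disinfection procedure present → met
7. condition 'offers tanning services' does not hold → requirement n/a → met
Not met: 2, 4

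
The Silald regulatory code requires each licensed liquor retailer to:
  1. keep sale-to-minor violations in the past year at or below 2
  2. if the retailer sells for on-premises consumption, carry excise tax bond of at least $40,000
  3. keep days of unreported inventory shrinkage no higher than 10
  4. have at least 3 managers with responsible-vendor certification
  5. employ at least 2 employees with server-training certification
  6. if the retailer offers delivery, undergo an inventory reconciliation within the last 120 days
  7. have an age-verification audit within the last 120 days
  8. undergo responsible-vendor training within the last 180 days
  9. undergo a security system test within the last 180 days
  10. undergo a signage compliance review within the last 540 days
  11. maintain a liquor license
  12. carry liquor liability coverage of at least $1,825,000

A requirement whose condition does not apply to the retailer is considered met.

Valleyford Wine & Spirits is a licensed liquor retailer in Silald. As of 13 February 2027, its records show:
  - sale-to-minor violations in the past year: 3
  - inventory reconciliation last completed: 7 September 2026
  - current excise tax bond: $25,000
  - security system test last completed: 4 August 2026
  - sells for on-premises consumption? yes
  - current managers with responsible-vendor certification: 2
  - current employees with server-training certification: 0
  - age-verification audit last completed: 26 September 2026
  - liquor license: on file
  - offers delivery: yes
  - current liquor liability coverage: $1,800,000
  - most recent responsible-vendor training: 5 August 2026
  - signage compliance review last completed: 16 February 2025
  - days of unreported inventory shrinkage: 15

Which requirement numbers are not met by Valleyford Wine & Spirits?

1. sale-to-minor violations in the past year 3 > 2 → not met
2. condition 'sells for on-premises consumption' holds; excise tax bond $25,000 < $40,000 → not met
3. days of unreported inventory shrinkage 15 > 10 → not met
4. managers with responsible-vendor certification 2 < 3 → not met
5. employees with server-training certification 0 < 2 → not met
6. condition 'offers delivery' holds; inventory reconciliation 159 days ago vs limit 120 → not met
7. age-verification audit 140 days ago vs limit 120 → not met
8. responsible-vendor training 192 days ago vs limit 180 → not met
9. security system test 193 days ago vs limit 180 → not met
10. signage compliance review 727 days ago vs limit 540 → not met
11. liquor license present → met
12. liquor liability coverage $1,800,000 < $1,825,000 → not met
Not met: 1, 2, 3, 4, 5, 6, 7, 8, 9, 10, 12

1, 2, 3, 4, 5, 6, 7, 8, 9, 10, 12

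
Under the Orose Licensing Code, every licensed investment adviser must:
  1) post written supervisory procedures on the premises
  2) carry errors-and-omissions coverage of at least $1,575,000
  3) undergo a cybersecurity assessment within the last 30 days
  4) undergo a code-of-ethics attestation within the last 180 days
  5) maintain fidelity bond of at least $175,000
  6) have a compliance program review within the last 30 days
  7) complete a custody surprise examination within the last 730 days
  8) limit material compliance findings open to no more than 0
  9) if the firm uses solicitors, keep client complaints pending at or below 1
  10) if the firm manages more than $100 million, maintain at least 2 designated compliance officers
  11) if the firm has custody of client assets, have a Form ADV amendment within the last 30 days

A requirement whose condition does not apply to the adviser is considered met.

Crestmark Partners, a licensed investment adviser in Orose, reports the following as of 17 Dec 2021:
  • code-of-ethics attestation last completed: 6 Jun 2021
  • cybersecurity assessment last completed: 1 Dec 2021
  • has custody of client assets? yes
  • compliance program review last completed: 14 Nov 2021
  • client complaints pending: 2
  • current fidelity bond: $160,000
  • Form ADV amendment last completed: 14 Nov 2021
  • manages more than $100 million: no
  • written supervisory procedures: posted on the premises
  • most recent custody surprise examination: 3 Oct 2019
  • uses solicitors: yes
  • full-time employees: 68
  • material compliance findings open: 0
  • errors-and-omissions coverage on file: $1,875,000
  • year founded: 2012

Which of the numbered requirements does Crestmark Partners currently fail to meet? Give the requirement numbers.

4, 5, 6, 7, 9, 11

1. written supervisory procedures present → met
2. errors-and-omissions coverage $1,875,000 ≥ $1,575,000 → met
3. cybersecurity assessment 16 days ago vs limit 30 → met
4. code-of-ethics attestation 194 days ago vs limit 180 → not met
5. fidelity bond $160,000 < $175,000 → not met
6. compliance program review 33 days ago vs limit 30 → not met
7. custody surprise examination 806 days ago vs limit 730 → not met
8. material compliance findings open 0 ≤ 0 → met
9. condition 'uses solicitors' holds; client complaints pending 2 > 1 → not met
10. condition 'manages more than $100 million' does not hold → requirement n/a → met
11. condition 'has custody of client assets' holds; Form ADV amendment 33 days ago vs limit 30 → not met
Not met: 4, 5, 6, 7, 9, 11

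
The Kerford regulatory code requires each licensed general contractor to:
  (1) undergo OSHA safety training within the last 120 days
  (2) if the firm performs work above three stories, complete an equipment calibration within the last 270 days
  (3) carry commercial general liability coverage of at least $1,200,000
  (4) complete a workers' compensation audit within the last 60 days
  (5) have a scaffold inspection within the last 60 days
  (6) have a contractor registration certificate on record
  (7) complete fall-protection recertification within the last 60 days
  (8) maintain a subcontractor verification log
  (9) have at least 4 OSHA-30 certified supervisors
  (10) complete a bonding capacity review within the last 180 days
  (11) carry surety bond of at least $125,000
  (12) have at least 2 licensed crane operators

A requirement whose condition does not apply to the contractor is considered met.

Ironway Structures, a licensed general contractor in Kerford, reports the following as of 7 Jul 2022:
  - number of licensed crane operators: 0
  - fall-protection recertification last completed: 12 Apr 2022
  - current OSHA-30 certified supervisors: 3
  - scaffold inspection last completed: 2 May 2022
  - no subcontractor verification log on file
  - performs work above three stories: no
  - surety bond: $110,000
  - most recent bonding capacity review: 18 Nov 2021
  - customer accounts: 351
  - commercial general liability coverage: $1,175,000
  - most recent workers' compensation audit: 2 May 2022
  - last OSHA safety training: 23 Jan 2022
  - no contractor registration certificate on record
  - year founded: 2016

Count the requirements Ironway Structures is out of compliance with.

11

1. OSHA safety training 165 days ago vs limit 120 → not met
2. condition 'performs work above three stories' does not hold → requirement n/a → met
3. commercial general liability coverage $1,175,000 < $1,200,000 → not met
4. workers' compensation audit 66 days ago vs limit 60 → not met
5. scaffold inspection 66 days ago vs limit 60 → not met
6. contractor registration certificate absent → not met
7. fall-protection recertification 86 days ago vs limit 60 → not met
8. subcontractor verification log absent → not met
9. OSHA-30 certified supervisors 3 < 4 → not met
10. bonding capacity review 231 days ago vs limit 180 → not met
11. surety bond $110,000 < $125,000 → not met
12. licensed crane operators 0 < 2 → not met
Not met: 11 of 12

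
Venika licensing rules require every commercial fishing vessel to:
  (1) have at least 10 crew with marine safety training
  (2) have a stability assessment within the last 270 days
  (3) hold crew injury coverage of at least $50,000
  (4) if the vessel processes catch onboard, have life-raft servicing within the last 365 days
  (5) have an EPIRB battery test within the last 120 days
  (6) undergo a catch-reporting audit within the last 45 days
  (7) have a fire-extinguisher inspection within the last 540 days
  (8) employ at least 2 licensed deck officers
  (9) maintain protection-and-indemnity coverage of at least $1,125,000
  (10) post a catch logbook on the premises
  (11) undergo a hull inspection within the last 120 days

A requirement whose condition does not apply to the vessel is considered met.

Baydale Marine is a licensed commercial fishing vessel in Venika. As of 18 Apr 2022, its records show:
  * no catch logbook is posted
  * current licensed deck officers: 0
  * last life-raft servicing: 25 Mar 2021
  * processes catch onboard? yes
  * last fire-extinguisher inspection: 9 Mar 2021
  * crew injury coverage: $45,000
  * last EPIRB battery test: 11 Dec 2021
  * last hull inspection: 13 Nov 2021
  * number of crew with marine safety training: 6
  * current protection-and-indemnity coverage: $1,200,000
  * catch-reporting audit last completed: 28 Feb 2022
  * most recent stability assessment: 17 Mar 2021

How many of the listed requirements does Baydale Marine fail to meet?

1. crew with marine safety training 6 < 10 → not met
2. stability assessment 397 days ago vs limit 270 → not met
3. crew injury coverage $45,000 < $50,000 → not met
4. condition 'processes catch onboard' holds; life-raft servicing 389 days ago vs limit 365 → not met
5. EPIRB battery test 128 days ago vs limit 120 → not met
6. catch-reporting audit 49 days ago vs limit 45 → not met
7. fire-extinguisher inspection 405 days ago vs limit 540 → met
8. licensed deck officers 0 < 2 → not met
9. protection-and-indemnity coverage $1,200,000 ≥ $1,125,000 → met
10. catch logbook absent → not met
11. hull inspection 156 days ago vs limit 120 → not met
Not met: 9 of 11

9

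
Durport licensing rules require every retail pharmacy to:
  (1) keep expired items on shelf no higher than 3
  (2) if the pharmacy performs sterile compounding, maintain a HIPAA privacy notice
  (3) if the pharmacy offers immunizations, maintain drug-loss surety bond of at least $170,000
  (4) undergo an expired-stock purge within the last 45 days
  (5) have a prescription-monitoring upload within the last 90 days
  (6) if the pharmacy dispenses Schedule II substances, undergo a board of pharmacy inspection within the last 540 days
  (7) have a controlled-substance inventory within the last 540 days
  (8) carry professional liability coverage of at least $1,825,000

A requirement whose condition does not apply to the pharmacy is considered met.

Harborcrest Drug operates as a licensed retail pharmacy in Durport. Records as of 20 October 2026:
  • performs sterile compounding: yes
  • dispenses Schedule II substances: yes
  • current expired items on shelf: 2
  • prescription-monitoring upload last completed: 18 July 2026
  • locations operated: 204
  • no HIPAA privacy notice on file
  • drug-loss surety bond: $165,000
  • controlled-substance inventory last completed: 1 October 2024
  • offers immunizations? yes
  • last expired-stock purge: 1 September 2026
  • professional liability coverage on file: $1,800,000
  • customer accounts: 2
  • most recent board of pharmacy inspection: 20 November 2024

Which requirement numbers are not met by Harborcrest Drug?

2, 3, 4, 5, 6, 7, 8

1. expired items on shelf 2 ≤ 3 → met
2. condition 'performs sterile compounding' holds; HIPAA privacy notice absent → not met
3. condition 'offers immunizations' holds; drug-loss surety bond $165,000 < $170,000 → not met
4. expired-stock purge 49 days ago vs limit 45 → not met
5. prescription-monitoring upload 94 days ago vs limit 90 → not met
6. condition 'dispenses Schedule II substances' holds; board of pharmacy inspection 699 days ago vs limit 540 → not met
7. controlled-substance inventory 749 days ago vs limit 540 → not met
8. professional liability coverage $1,800,000 < $1,825,000 → not met
Not met: 2, 3, 4, 5, 6, 7, 8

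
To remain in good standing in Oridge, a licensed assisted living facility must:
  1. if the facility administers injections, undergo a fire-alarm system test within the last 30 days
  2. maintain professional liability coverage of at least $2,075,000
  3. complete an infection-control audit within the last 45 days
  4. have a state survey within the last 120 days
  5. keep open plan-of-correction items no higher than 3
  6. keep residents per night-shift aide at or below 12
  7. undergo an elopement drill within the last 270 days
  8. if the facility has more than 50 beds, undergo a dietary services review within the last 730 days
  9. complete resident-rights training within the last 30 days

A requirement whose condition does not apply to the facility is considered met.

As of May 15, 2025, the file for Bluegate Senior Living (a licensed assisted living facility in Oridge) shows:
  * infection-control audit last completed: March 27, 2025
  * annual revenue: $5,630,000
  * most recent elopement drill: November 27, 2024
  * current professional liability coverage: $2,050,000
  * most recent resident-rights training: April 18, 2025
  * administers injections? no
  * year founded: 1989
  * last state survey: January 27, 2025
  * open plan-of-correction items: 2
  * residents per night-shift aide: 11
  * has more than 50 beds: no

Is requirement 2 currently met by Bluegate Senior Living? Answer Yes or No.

No

2. professional liability coverage $2,050,000 < $2,075,000 → not met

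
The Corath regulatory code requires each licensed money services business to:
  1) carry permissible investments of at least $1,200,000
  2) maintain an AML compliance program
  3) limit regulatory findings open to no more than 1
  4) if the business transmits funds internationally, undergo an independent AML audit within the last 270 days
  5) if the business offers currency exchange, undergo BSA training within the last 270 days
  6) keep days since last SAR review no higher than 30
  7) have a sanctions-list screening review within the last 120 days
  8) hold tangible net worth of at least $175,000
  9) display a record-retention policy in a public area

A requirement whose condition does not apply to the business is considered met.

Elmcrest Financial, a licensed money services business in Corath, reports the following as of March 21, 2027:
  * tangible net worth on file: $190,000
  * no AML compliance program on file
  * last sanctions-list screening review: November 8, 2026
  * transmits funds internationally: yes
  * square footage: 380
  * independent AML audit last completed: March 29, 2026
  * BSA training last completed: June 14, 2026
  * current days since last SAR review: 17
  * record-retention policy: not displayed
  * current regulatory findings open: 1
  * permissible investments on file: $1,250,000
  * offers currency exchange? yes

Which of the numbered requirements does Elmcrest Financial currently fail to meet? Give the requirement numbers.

1. permissible investments $1,250,000 ≥ $1,200,000 → met
2. AML compliance program absent → not met
3. regulatory findings open 1 ≤ 1 → met
4. condition 'transmits funds internationally' holds; independent AML audit 357 days ago vs limit 270 → not met
5. condition 'offers currency exchange' holds; BSA training 280 days ago vs limit 270 → not met
6. days since last SAR review 17 ≤ 30 → met
7. sanctions-list screening review 133 days ago vs limit 120 → not met
8. tangible net worth $190,000 ≥ $175,000 → met
9. record-retention policy absent → not met
Not met: 2, 4, 5, 7, 9

2, 4, 5, 7, 9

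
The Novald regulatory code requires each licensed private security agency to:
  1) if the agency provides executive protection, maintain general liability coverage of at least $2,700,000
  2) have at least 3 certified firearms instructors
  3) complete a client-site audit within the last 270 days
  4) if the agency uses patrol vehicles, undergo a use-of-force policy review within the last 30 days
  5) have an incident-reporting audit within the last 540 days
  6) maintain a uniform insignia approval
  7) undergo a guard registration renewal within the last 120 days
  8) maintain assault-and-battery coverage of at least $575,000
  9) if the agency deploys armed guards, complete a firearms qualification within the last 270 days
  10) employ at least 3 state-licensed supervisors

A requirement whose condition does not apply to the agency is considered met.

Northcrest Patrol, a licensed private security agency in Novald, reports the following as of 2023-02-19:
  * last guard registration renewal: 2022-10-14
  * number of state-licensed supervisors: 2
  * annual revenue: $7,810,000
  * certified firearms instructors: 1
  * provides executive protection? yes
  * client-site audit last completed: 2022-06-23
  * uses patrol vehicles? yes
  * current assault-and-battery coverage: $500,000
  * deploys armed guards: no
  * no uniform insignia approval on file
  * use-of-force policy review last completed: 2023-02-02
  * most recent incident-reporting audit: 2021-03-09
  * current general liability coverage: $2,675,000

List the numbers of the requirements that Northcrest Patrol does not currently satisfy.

1. condition 'provides executive protection' holds; general liability coverage $2,675,000 < $2,700,000 → not met
2. certified firearms instructors 1 < 3 → not met
3. client-site audit 241 days ago vs limit 270 → met
4. condition 'uses patrol vehicles' holds; use-of-force policy review 17 days ago vs limit 30 → met
5. incident-reporting audit 712 days ago vs limit 540 → not met
6. uniform insignia approval absent → not met
7. guard registration renewal 128 days ago vs limit 120 → not met
8. assault-and-battery coverage $500,000 < $575,000 → not met
9. condition 'deploys armed guards' does not hold → requirement n/a → met
10. state-licensed supervisors 2 < 3 → not met
Not met: 1, 2, 5, 6, 7, 8, 10

1, 2, 5, 6, 7, 8, 10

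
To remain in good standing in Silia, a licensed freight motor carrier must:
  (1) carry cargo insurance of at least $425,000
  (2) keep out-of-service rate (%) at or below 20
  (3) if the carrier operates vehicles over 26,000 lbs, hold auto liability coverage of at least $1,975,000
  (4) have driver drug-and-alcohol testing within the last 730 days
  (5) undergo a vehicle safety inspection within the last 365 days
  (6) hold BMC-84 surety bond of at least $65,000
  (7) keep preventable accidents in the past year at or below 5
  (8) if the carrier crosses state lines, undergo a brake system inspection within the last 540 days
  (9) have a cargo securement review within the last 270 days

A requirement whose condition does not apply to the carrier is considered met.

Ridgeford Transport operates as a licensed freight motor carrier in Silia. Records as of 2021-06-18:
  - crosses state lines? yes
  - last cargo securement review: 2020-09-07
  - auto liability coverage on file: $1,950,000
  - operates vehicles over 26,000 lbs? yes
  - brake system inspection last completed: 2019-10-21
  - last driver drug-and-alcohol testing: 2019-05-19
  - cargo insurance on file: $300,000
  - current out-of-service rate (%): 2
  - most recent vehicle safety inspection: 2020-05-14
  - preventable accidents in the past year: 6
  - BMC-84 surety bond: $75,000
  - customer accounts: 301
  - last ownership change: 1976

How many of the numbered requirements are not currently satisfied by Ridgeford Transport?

7

1. cargo insurance $300,000 < $425,000 → not met
2. out-of-service rate (%) 2 ≤ 20 → met
3. condition 'operates vehicles over 26,000 lbs' holds; auto liability coverage $1,950,000 < $1,975,000 → not met
4. driver drug-and-alcohol testing 761 days ago vs limit 730 → not met
5. vehicle safety inspection 400 days ago vs limit 365 → not met
6. BMC-84 surety bond $75,000 ≥ $65,000 → met
7. preventable accidents in the past year 6 > 5 → not met
8. condition 'crosses state lines' holds; brake system inspection 606 days ago vs limit 540 → not met
9. cargo securement review 284 days ago vs limit 270 → not met
Not met: 7 of 9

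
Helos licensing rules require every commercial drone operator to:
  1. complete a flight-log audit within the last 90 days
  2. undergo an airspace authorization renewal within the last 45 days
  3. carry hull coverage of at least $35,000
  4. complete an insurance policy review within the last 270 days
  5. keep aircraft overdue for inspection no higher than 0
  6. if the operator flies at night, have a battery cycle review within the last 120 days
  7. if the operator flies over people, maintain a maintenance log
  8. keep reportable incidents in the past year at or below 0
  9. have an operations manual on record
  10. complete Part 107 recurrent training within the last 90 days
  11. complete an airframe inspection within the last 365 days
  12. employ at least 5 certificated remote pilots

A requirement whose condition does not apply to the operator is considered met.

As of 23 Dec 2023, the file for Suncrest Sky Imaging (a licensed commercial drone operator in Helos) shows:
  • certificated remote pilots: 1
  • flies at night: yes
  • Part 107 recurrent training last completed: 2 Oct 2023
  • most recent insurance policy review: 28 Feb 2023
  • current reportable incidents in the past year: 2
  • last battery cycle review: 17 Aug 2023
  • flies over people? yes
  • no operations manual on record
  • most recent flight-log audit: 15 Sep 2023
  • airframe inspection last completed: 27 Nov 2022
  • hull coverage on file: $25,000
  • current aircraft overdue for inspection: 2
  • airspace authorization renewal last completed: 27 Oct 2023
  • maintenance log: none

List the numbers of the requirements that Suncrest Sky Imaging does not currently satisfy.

1. flight-log audit 99 days ago vs limit 90 → not met
2. airspace authorization renewal 57 days ago vs limit 45 → not met
3. hull coverage $25,000 < $35,000 → not met
4. insurance policy review 298 days ago vs limit 270 → not met
5. aircraft overdue for inspection 2 > 0 → not met
6. condition 'flies at night' holds; battery cycle review 128 days ago vs limit 120 → not met
7. condition 'flies over people' holds; maintenance log absent → not met
8. reportable incidents in the past year 2 > 0 → not met
9. operations manual absent → not met
10. Part 107 recurrent training 82 days ago vs limit 90 → met
11. airframe inspection 391 days ago vs limit 365 → not met
12. certificated remote pilots 1 < 5 → not met
Not met: 1, 2, 3, 4, 5, 6, 7, 8, 9, 11, 12

1, 2, 3, 4, 5, 6, 7, 8, 9, 11, 12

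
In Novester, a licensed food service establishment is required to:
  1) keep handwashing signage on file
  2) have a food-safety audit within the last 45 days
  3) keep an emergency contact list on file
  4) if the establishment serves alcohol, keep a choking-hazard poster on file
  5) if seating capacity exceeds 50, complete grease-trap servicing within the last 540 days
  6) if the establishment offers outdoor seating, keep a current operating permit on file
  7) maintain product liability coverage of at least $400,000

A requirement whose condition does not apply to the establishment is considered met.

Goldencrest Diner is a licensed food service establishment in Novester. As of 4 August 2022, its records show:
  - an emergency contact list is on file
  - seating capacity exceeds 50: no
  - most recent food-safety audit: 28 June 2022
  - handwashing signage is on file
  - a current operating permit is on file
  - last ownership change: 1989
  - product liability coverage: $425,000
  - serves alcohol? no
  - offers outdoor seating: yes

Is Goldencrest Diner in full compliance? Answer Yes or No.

Yes

1. handwashing signage present → met
2. food-safety audit 37 days ago vs limit 45 → met
3. emergency contact list present → met
4. condition 'serves alcohol' does not hold → requirement n/a → met
5. condition 'seating capacity exceeds 50' does not hold → requirement n/a → met
6. condition 'offers outdoor seating' holds; current operating permit present → met
7. product liability coverage $425,000 ≥ $400,000 → met
All met.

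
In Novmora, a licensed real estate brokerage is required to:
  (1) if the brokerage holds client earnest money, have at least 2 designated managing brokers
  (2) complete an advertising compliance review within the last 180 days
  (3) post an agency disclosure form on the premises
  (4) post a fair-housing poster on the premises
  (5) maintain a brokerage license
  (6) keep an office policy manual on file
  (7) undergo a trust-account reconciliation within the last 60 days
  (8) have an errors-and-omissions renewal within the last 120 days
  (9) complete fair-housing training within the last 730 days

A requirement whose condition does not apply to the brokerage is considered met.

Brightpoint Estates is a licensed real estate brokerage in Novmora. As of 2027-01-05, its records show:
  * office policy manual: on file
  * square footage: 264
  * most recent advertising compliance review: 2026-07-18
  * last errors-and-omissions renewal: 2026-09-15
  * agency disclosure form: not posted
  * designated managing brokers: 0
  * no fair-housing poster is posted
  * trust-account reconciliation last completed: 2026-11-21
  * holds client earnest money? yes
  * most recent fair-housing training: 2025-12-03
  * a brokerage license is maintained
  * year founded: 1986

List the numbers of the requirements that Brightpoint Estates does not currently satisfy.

1. condition 'holds client earnest money' holds; designated managing brokers 0 < 2 → not met
2. advertising compliance review 171 days ago vs limit 180 → met
3. agency disclosure form absent → not met
4. fair-housing poster absent → not met
5. brokerage license present → met
6. office policy manual present → met
7. trust-account reconciliation 45 days ago vs limit 60 → met
8. errors-and-omissions renewal 112 days ago vs limit 120 → met
9. fair-housing training 398 days ago vs limit 730 → met
Not met: 1, 3, 4

1, 3, 4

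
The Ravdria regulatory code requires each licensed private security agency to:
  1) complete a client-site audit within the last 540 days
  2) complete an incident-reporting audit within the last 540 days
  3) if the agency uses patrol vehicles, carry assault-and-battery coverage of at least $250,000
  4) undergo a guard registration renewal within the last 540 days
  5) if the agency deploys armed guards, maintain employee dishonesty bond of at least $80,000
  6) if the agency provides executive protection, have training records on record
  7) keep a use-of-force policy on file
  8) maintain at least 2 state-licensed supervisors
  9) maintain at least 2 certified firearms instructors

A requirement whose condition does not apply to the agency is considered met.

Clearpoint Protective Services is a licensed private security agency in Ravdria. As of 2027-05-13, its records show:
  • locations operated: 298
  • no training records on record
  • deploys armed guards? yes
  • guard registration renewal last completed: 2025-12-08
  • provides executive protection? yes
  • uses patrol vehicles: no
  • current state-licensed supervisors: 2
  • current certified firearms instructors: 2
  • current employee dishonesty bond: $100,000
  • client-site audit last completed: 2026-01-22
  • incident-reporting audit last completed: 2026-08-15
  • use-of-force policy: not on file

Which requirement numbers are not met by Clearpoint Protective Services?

1. client-site audit 476 days ago vs limit 540 → met
2. incident-reporting audit 271 days ago vs limit 540 → met
3. condition 'uses patrol vehicles' does not hold → requirement n/a → met
4. guard registration renewal 521 days ago vs limit 540 → met
5. condition 'deploys armed guards' holds; employee dishonesty bond $100,000 ≥ $80,000 → met
6. condition 'provides executive protection' holds; training records absent → not met
7. use-of-force policy absent → not met
8. state-licensed supervisors 2 ≥ 2 → met
9. certified firearms instructors 2 ≥ 2 → met
Not met: 6, 7

6, 7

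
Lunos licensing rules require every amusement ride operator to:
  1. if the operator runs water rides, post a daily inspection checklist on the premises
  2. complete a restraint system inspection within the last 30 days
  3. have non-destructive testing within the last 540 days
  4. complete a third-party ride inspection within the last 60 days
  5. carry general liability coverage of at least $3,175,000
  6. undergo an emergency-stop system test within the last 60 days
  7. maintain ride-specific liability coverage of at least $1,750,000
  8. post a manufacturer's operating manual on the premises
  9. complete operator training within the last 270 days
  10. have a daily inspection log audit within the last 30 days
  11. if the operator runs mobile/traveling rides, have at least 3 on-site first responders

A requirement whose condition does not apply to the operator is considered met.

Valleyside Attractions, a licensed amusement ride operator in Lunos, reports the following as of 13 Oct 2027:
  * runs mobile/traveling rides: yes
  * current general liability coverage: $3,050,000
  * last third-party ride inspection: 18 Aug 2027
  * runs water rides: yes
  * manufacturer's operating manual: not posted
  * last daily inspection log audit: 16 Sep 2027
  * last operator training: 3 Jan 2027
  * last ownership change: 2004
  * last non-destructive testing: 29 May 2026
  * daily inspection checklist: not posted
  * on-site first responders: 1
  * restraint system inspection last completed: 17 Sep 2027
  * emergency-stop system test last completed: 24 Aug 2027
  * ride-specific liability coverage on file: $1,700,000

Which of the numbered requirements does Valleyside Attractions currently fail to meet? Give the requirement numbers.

1, 5, 7, 8, 9, 11

1. condition 'runs water rides' holds; daily inspection checklist absent → not met
2. restraint system inspection 26 days ago vs limit 30 → met
3. non-destructive testing 502 days ago vs limit 540 → met
4. third-party ride inspection 56 days ago vs limit 60 → met
5. general liability coverage $3,050,000 < $3,175,000 → not met
6. emergency-stop system test 50 days ago vs limit 60 → met
7. ride-specific liability coverage $1,700,000 < $1,750,000 → not met
8. manufacturer's operating manual absent → not met
9. operator training 283 days ago vs limit 270 → not met
10. daily inspection log audit 27 days ago vs limit 30 → met
11. condition 'runs mobile/traveling rides' holds; on-site first responders 1 < 3 → not met
Not met: 1, 5, 7, 8, 9, 11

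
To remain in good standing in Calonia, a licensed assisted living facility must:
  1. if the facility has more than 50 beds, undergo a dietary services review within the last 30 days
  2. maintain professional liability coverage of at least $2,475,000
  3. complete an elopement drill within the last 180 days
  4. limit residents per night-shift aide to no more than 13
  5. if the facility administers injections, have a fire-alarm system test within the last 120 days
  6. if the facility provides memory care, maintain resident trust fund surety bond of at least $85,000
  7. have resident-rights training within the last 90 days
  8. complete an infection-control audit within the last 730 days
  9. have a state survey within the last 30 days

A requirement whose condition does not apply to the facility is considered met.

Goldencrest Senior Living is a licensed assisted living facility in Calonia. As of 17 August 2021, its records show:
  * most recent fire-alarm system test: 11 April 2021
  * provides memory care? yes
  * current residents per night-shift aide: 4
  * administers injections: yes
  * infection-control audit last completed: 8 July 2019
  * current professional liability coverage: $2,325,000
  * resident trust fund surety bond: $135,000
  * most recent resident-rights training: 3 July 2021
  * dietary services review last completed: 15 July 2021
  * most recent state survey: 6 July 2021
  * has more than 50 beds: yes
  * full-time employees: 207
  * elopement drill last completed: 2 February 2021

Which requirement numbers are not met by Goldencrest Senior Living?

1, 2, 3, 5, 8, 9

1. condition 'has more than 50 beds' holds; dietary services review 33 days ago vs limit 30 → not met
2. professional liability coverage $2,325,000 < $2,475,000 → not met
3. elopement drill 196 days ago vs limit 180 → not met
4. residents per night-shift aide 4 ≤ 13 → met
5. condition 'administers injections' holds; fire-alarm system test 128 days ago vs limit 120 → not met
6. condition 'provides memory care' holds; resident trust fund surety bond $135,000 ≥ $85,000 → met
7. resident-rights training 45 days ago vs limit 90 → met
8. infection-control audit 771 days ago vs limit 730 → not met
9. state survey 42 days ago vs limit 30 → not met
Not met: 1, 2, 3, 5, 8, 9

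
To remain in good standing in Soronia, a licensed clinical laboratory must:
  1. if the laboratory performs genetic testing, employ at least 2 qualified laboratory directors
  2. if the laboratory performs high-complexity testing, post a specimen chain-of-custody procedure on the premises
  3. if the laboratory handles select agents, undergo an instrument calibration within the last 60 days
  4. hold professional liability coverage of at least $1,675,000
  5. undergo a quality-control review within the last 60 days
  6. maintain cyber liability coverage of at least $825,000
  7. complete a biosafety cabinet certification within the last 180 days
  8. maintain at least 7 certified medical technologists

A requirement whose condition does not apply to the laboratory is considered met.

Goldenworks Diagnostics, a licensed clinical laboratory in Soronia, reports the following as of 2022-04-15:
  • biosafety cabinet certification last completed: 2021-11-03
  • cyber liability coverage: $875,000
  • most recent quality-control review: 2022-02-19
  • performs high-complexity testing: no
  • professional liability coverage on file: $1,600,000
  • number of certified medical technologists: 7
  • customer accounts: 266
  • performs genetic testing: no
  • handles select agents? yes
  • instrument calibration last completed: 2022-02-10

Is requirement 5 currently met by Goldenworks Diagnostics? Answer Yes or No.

5. quality-control review 55 days ago vs limit 60 → met

Yes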